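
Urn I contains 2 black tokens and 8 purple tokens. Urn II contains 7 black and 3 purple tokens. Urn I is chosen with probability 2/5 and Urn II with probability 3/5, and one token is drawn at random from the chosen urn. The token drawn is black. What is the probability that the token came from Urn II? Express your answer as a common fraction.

21/25

P(black | Urn I) = 1/5; P(black | Urn II) = 7/10.
P(black) = 2/5·1/5 + 3/5·7/10 = 1/2.
By Bayes' rule, P(Urn II | black) = 21/50 / 1/2 = 21/25 ≈ 0.8400.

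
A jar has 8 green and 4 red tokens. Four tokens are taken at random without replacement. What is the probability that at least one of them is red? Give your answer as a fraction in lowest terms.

85/99

Use the complement: P(at least one red) = 1 − P(no red).
P(none) = C(8,4)/C(12,4) = 70/495.
So P = 1 − 70/495 = 85/99 ≈ 0.8586.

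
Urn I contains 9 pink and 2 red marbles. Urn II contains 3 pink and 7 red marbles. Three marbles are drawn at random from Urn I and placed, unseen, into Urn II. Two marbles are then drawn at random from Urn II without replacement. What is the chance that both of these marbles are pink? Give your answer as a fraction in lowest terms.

113/715

Condition on how many of the transferred marbles are pink (from Urn I: 9 pink of 11; then Urn II has 13 total).
  1 pink: C(9,1)C(2,2)/C(11,3) = 3/55; then P = C(4,2)/C(13,2) = 1/13
  2 pink: C(9,2)C(2,1)/C(11,3) = 24/55; then P = C(5,2)/C(13,2) = 5/39
  3 pink: C(9,3)C(2,0)/C(11,3) = 28/55; then P = C(6,2)/C(13,2) = 5/26
P(both pink) = 113/715 ≈ 0.1580.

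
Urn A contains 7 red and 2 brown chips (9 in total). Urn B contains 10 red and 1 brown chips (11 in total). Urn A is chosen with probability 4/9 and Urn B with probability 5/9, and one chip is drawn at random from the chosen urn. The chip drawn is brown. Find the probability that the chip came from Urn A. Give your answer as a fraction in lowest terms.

P(brown | Urn A) = 2/9; P(brown | Urn B) = 1/11.
P(brown) = 4/9·2/9 + 5/9·1/11 = 133/891.
By Bayes' rule, P(Urn A | brown) = 8/81 / 133/891 = 88/133 ≈ 0.6617.

88/133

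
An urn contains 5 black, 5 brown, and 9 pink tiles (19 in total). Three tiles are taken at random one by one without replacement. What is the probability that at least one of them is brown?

Use the complement: P(at least one brown) = 1 − P(no brown).
P(none) = C(14,3)/C(19,3) = 364/969.
So P = 1 − 364/969 = 605/969 ≈ 0.6244.

605/969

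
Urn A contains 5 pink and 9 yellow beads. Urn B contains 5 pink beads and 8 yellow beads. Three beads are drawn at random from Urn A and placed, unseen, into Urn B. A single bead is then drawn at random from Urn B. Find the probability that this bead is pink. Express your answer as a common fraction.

Condition on how many of the transferred beads are pink (from Urn A: 5 pink of 14; then Urn B has 16 total).
  0 pink: C(5,0)C(9,3)/C(14,3) = 3/13; then P = 5/16
  1 pink: C(5,1)C(9,2)/C(14,3) = 45/91; then P = 6/16
  2 pink: C(5,2)C(9,1)/C(14,3) = 45/182; then P = 7/16
  3 pink: C(5,3)C(9,0)/C(14,3) = 5/182; then P = 8/16
P(pink from Urn B) = 85/224 ≈ 0.3795.

85/224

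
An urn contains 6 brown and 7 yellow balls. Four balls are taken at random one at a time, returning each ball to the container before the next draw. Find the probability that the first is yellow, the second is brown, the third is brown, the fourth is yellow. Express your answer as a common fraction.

Multiply the conditional probability of each draw in order, with replacement (the composition resets each draw).
P = (7/13) · (6/13) · (6/13) · (7/13) = 1764/28561 ≈ 0.0618.

1764/28561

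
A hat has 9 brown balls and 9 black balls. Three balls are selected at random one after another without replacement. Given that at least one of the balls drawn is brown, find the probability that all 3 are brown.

7/61

P(all 3 brown) = C(9,3)/C(18,3) = 7/68; P(at least one brown) = 1 − C(9,3)/C(18,3) = 61/68.
Since 'all 3 brown' ⊆ 'at least one brown', P(all 3 | at least one) = 7/68 / 61/68 = 7/61 ≈ 0.1148.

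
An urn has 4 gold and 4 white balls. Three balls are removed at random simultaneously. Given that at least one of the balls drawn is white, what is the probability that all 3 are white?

P(all 3 white) = C(4,3)/C(8,3) = 1/14; P(at least one white) = 1 − C(4,3)/C(8,3) = 13/14.
Since 'all 3 white' ⊆ 'at least one white', P(all 3 | at least one) = 1/14 / 13/14 = 1/13 ≈ 0.0769.

1/13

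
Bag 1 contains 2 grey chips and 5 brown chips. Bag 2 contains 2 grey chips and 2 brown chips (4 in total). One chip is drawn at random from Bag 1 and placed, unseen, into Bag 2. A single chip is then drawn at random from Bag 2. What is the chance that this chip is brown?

Condition on how many of the transferred chips are brown (from Bag 1: 5 brown of 7; then Bag 2 has 5 total).
  0 brown: C(5,0)C(2,1)/C(7,1) = 2/7; then P = 2/5
  1 brown: C(5,1)C(2,0)/C(7,1) = 5/7; then P = 3/5
P(brown from Bag 2) = 19/35 ≈ 0.5429.

19/35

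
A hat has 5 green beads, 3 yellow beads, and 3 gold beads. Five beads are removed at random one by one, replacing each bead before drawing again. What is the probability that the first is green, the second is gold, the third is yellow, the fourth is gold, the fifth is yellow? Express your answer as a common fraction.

405/161051

Multiply the conditional probability of each draw in order, with replacement (the composition resets each draw).
P = (5/11) · (3/11) · (3/11) · (3/11) · (3/11) = 405/161051 ≈ 0.0025.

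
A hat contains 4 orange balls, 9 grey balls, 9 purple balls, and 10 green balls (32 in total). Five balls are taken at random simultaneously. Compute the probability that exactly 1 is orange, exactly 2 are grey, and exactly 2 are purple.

Unordered draws without replacement: count favorable combinations over C(32,5).
Favorable = C(4,1) · C(9,2) · C(9,2) · C(10,0) = 5184; total = C(32,5) = 201376.
P = 5184/201376 = 162/6293 ≈ 0.0257.

162/6293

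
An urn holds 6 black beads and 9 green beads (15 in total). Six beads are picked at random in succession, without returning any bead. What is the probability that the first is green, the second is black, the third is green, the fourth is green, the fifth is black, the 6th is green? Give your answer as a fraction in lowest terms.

18/715

Multiply the conditional probability of each draw in order, without replacement, so each draw removes one from its color and from the total.
P = (9/15) · (6/14) · (8/13) · (7/12) · (5/11) · (6/10) = 18/715 ≈ 0.0252.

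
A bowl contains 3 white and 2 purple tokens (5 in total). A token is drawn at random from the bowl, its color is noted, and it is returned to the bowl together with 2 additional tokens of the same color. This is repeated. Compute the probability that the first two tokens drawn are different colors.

12/35

Either white then purple, or purple then white; after the first draw the total is 7.
P = (3/5)·(2/7) + (2/5)·(3/7) = 12/35 ≈ 0.3429.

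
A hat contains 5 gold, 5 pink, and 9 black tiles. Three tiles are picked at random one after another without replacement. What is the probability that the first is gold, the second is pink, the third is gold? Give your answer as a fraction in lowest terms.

50/2907

Multiply the conditional probability of each draw in order, without replacement, so each draw removes one from its color and from the total.
P = (5/19) · (5/18) · (4/17) = 50/2907 ≈ 0.0172.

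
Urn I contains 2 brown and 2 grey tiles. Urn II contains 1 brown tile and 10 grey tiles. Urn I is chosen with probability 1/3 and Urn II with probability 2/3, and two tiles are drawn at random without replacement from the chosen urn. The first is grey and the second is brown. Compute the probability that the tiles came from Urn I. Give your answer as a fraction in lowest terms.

P(E | Urn I) = 1/3; P(E | Urn II) = 1/11.
P(E) = 1/3·1/3 + 2/3·1/11 = 17/99.
By Bayes' rule, P(Urn I | E) = 1/9 / 17/99 = 11/17 ≈ 0.6471.

11/17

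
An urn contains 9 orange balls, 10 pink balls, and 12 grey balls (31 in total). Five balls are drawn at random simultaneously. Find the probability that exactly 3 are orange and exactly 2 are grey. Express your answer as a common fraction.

Unordered draws without replacement: count favorable combinations over C(31,5).
Favorable = C(9,3) · C(10,0) · C(12,2) = 5544; total = C(31,5) = 169911.
P = 5544/169911 = 88/2697 ≈ 0.0326.

88/2697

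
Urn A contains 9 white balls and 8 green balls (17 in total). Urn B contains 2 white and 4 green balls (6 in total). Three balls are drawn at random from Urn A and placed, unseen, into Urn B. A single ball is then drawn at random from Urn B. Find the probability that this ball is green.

Condition on how many of the transferred balls are green (from Urn A: 8 green of 17; then Urn B has 9 total).
  0 green: C(8,0)C(9,3)/C(17,3) = 21/170; then P = 4/9
  1 green: C(8,1)C(9,2)/C(17,3) = 36/85; then P = 5/9
  2 green: C(8,2)C(9,1)/C(17,3) = 63/170; then P = 6/9
  3 green: C(8,3)C(9,0)/C(17,3) = 7/85; then P = 7/9
P(green from Urn B) = 92/153 ≈ 0.6013.

92/153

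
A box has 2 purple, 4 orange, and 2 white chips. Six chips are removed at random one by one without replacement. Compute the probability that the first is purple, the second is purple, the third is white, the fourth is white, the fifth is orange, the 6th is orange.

Multiply the conditional probability of each draw in order, without replacement, so each draw removes one from its color and from the total.
P = (2/8) · (1/7) · (2/6) · (1/5) · (4/4) · (3/3) = 1/420 ≈ 0.0024.

1/420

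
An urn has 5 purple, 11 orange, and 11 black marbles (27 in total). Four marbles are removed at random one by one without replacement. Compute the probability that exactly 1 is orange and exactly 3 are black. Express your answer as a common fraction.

121/1170

Unordered draws without replacement: count favorable combinations over C(27,4).
Favorable = C(5,0) · C(11,1) · C(11,3) = 1815; total = C(27,4) = 17550.
P = 1815/17550 = 121/1170 ≈ 0.1034.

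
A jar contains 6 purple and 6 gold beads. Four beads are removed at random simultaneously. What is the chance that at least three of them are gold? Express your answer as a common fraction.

Sum the hypergeometric tail for j = 3,…,4 gold beads.
Favorable = C(6,3)·C(6,1) + C(6,4)·C(6,0) = 135; total = C(12,4) = 495.
P = 135/495 = 3/11 ≈ 0.2727.

3/11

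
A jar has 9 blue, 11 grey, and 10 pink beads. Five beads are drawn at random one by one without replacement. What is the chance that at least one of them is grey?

7271/7917

Use the complement: P(at least one grey) = 1 − P(no grey).
P(none) = C(19,5)/C(30,5) = 11628/142506.
So P = 1 − 11628/142506 = 7271/7917 ≈ 0.9184.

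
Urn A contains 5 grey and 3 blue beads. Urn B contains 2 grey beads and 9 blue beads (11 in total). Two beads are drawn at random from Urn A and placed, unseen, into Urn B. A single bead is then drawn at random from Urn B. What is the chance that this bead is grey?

1/4

Condition on how many of the transferred beads are grey (from Urn A: 5 grey of 8; then Urn B has 13 total).
  0 grey: C(5,0)C(3,2)/C(8,2) = 3/28; then P = 2/13
  1 grey: C(5,1)C(3,1)/C(8,2) = 15/28; then P = 3/13
  2 grey: C(5,2)C(3,0)/C(8,2) = 5/14; then P = 4/13
P(grey from Urn B) = 1/4 ≈ 0.2500.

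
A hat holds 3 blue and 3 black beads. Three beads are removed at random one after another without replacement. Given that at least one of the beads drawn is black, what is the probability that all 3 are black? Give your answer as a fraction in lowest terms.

P(all 3 black) = C(3,3)/C(6,3) = 1/20; P(at least one black) = 1 − C(3,3)/C(6,3) = 19/20.
Since 'all 3 black' ⊆ 'at least one black', P(all 3 | at least one) = 1/20 / 19/20 = 1/19 ≈ 0.0526.

1/19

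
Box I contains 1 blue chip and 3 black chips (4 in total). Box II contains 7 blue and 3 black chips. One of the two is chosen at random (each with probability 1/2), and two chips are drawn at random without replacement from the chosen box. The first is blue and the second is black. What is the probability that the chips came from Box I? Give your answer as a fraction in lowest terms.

P(E | Box I) = 1/4; P(E | Box II) = 7/30.
P(E) = 1/2·1/4 + 1/2·7/30 = 29/120.
By Bayes' rule, P(Box I | E) = 1/8 / 29/120 = 15/29 ≈ 0.5172.

15/29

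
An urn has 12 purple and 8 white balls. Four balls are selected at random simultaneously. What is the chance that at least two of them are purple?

4103/4845

Sum the hypergeometric tail for j = 2,…,4 purple balls.
Favorable = C(12,2)·C(8,2) + C(12,3)·C(8,1) + C(12,4)·C(8,0) = 4103; total = C(20,4) = 4845.
P = 4103/4845 = 4103/4845 ≈ 0.8469.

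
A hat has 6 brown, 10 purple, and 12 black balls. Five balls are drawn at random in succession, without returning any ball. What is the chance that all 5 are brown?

Unordered draws without replacement: count favorable combinations over C(28,5).
Favorable = C(6,5) · C(10,0) · C(12,0) = 6; total = C(28,5) = 98280.
P = 6/98280 = 1/16380 ≈ 0.0001.

1/16380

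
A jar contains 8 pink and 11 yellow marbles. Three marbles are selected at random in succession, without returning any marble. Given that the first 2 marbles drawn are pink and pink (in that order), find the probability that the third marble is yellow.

After removing 2 pink, the jar has 11 yellow out of 17 remaining.
P(third is yellow | given) = 11/17 ≈ 0.6471.

11/17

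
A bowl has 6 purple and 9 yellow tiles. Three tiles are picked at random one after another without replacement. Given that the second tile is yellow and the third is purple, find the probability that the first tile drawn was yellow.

P(first=yellow and the second tile is yellow and the third is purple) = (9/15)·(8/14)·(6/13) = 72/455.
P(E) = Σ over first color = 9/91 + 72/455 = 9/35.
By Bayes, P(first=yellow | E) = 72/455 / 9/35 = 8/13 ≈ 0.6154.

8/13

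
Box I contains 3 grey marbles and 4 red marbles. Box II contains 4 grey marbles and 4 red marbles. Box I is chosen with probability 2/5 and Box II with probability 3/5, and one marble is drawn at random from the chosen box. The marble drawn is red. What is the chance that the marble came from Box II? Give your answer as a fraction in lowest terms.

P(red | Box I) = 4/7; P(red | Box II) = 1/2.
P(red) = 2/5·4/7 + 3/5·1/2 = 37/70.
By Bayes' rule, P(Box II | red) = 3/10 / 37/70 = 21/37 ≈ 0.5676.

21/37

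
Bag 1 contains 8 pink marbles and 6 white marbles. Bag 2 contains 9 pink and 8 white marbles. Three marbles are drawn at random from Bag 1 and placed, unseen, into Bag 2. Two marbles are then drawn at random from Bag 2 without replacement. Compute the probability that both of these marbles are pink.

2382/8645

Condition on how many of the transferred marbles are pink (from Bag 1: 8 pink of 14; then Bag 2 has 20 total).
  0 pink: C(8,0)C(6,3)/C(14,3) = 5/91; then P = C(9,2)/C(20,2) = 18/95
  1 pink: C(8,1)C(6,2)/C(14,3) = 30/91; then P = C(10,2)/C(20,2) = 9/38
  2 pink: C(8,2)C(6,1)/C(14,3) = 6/13; then P = C(11,2)/C(20,2) = 11/38
  3 pink: C(8,3)C(6,0)/C(14,3) = 2/13; then P = C(12,2)/C(20,2) = 33/95
P(both pink) = 2382/8645 ≈ 0.2755.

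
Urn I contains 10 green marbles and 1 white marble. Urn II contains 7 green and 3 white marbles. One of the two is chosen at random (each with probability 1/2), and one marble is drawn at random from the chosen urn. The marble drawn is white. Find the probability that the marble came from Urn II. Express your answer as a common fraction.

P(white | Urn I) = 1/11; P(white | Urn II) = 3/10.
P(white) = 1/2·1/11 + 1/2·3/10 = 43/220.
By Bayes' rule, P(Urn II | white) = 3/20 / 43/220 = 33/43 ≈ 0.7674.

33/43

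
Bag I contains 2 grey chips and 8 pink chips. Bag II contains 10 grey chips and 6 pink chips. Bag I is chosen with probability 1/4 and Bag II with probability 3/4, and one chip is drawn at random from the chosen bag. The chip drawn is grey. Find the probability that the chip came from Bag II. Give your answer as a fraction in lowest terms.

75/83

P(grey | Bag I) = 1/5; P(grey | Bag II) = 5/8.
P(grey) = 1/4·1/5 + 3/4·5/8 = 83/160.
By Bayes' rule, P(Bag II | grey) = 15/32 / 83/160 = 75/83 ≈ 0.9036.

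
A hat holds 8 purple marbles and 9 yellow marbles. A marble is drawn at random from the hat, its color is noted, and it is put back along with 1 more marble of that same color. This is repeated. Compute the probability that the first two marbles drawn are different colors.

8/17

Either yellow then purple, or purple then yellow; after the first draw the total is 18.
P = (9/17)·(8/18) + (8/17)·(9/18) = 8/17 ≈ 0.4706.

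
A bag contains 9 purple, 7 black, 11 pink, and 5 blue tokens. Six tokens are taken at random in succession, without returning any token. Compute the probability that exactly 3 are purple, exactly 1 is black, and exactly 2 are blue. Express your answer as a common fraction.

Unordered draws without replacement: count favorable combinations over C(32,6).
Favorable = C(9,3) · C(7,1) · C(11,0) · C(5,2) = 5880; total = C(32,6) = 906192.
P = 5880/906192 = 35/5394 ≈ 0.0065.

35/5394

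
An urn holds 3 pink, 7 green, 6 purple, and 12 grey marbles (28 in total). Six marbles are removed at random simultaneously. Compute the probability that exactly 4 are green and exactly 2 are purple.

5/3588

Unordered draws without replacement: count favorable combinations over C(28,6).
Favorable = C(3,0) · C(7,4) · C(6,2) · C(12,0) = 525; total = C(28,6) = 376740.
P = 525/376740 = 5/3588 ≈ 0.0014.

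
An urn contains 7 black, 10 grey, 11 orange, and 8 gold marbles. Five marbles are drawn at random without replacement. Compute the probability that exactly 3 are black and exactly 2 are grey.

25/5984

Unordered draws without replacement: count favorable combinations over C(36,5).
Favorable = C(7,3) · C(10,2) · C(11,0) · C(8,0) = 1575; total = C(36,5) = 376992.
P = 1575/376992 = 25/5984 ≈ 0.0042.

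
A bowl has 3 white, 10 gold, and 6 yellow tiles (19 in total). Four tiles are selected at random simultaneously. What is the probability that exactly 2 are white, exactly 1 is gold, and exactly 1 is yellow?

15/323

Unordered draws without replacement: count favorable combinations over C(19,4).
Favorable = C(3,2) · C(10,1) · C(6,1) = 180; total = C(19,4) = 3876.
P = 180/3876 = 15/323 ≈ 0.0464.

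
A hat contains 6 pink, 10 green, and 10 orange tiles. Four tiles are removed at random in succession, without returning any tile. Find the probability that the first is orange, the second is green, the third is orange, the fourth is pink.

Multiply the conditional probability of each draw in order, without replacement, so each draw removes one from its color and from the total.
P = (10/26) · (10/25) · (9/24) · (6/23) = 9/598 ≈ 0.0151.

9/598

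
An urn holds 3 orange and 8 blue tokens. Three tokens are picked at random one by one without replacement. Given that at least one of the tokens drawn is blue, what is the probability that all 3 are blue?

14/41

P(all 3 blue) = C(8,3)/C(11,3) = 56/165; P(at least one blue) = 1 − C(3,3)/C(11,3) = 164/165.
Since 'all 3 blue' ⊆ 'at least one blue', P(all 3 | at least one) = 56/165 / 164/165 = 14/41 ≈ 0.3415.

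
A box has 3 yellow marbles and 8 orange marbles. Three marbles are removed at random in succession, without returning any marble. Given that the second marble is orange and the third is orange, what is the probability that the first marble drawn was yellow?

1/3

P(first=yellow and the second marble is orange and the third is orange) = (3/11)·(8/10)·(7/9) = 28/165.
P(E) = Σ over first color = 28/165 + 56/165 = 28/55.
By Bayes, P(first=yellow | E) = 28/165 / 28/55 = 1/3 ≈ 0.3333.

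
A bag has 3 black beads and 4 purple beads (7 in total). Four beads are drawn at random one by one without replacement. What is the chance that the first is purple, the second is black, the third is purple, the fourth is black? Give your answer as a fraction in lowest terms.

Multiply the conditional probability of each draw in order, without replacement, so each draw removes one from its color and from the total.
P = (4/7) · (3/6) · (3/5) · (2/4) = 3/35 ≈ 0.0857.

3/35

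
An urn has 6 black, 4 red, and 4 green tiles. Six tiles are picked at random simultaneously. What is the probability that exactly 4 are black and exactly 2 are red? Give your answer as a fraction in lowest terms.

30/1001

Unordered draws without replacement: count favorable combinations over C(14,6).
Favorable = C(6,4) · C(4,2) · C(4,0) = 90; total = C(14,6) = 3003.
P = 90/3003 = 30/1001 ≈ 0.0300.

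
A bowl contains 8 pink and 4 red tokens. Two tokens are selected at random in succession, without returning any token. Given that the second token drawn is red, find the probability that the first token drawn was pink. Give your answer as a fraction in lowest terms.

8/11

P(first=pink and the second token drawn is red) = (8/12)·(4/11) = 8/33.
P(the second token drawn is red) = Σ over first color = 8/33 + 1/11 = 1/3.
By Bayes, P(first=pink | the second token drawn is red) = 8/33 / 1/3 = 8/11 ≈ 0.7273.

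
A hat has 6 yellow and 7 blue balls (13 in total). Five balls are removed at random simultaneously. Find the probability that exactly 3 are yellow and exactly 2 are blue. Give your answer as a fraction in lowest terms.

140/429

Unordered draws without replacement: count favorable combinations over C(13,5).
Favorable = C(6,3) · C(7,2) = 420; total = C(13,5) = 1287.
P = 420/1287 = 140/429 ≈ 0.3263.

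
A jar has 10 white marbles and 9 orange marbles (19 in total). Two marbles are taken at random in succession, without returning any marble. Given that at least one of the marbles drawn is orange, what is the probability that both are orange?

2/7

P(both orange) = C(9,2)/C(19,2) = 4/19; P(at least one orange) = 1 − C(10,2)/C(19,2) = 14/19.
Since 'both orange' ⊆ 'at least one orange', P(both | at least one) = 4/19 / 14/19 = 2/7 ≈ 0.2857.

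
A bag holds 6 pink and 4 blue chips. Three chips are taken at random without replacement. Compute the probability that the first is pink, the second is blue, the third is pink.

1/6

Multiply the conditional probability of each draw in order, without replacement, so each draw removes one from its color and from the total.
P = (6/10) · (4/9) · (5/8) = 1/6 ≈ 0.1667.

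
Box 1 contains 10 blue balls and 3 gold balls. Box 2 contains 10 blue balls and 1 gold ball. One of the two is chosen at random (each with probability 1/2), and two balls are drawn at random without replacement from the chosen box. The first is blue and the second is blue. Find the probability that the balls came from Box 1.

55/133

P(E | Box 1) = 15/26; P(E | Box 2) = 9/11.
P(E) = 1/2·15/26 + 1/2·9/11 = 399/572.
By Bayes' rule, P(Box 1 | E) = 15/52 / 399/572 = 55/133 ≈ 0.4135.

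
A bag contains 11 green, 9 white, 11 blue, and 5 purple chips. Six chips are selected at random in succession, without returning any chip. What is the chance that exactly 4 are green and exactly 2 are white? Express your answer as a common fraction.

Unordered draws without replacement: count favorable combinations over C(36,6).
Favorable = C(11,4) · C(9,2) · C(11,0) · C(5,0) = 11880; total = C(36,6) = 1947792.
P = 11880/1947792 = 45/7378 ≈ 0.0061.

45/7378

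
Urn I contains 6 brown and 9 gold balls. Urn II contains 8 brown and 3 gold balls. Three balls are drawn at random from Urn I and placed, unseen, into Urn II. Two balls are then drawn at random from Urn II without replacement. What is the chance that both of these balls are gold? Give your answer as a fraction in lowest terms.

66/637

Condition on how many of the transferred balls are gold (from Urn I: 9 gold of 15; then Urn II has 14 total).
  0 gold: C(9,0)C(6,3)/C(15,3) = 4/91; then P = C(3,2)/C(14,2) = 3/91
  1 gold: C(9,1)C(6,2)/C(15,3) = 27/91; then P = C(4,2)/C(14,2) = 6/91
  2 gold: C(9,2)C(6,1)/C(15,3) = 216/455; then P = C(5,2)/C(14,2) = 10/91
  3 gold: C(9,3)C(6,0)/C(15,3) = 12/65; then P = C(6,2)/C(14,2) = 15/91
P(both gold) = 66/637 ≈ 0.1036.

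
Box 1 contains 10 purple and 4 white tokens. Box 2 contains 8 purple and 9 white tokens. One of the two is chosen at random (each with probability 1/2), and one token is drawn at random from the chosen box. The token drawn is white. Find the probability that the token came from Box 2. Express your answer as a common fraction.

P(white | Box 1) = 2/7; P(white | Box 2) = 9/17.
P(white) = 1/2·2/7 + 1/2·9/17 = 97/238.
By Bayes' rule, P(Box 2 | white) = 9/34 / 97/238 = 63/97 ≈ 0.6495.

63/97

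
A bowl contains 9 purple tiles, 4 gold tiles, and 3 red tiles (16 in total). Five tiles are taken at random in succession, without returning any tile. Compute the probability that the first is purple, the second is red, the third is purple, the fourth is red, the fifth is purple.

Multiply the conditional probability of each draw in order, without replacement, so each draw removes one from its color and from the total.
P = (9/16) · (3/15) · (8/14) · (2/13) · (7/12) = 3/520 ≈ 0.0058.

3/520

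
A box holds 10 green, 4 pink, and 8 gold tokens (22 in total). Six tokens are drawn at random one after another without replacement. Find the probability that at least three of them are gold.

358/969

Sum the hypergeometric tail for j = 3,…,6 gold tokens.
Favorable = C(8,3)·C(14,3) + C(8,4)·C(14,2) + C(8,5)·C(14,1) + C(8,6)·C(14,0) = 27566; total = C(22,6) = 74613.
P = 27566/74613 = 358/969 ≈ 0.3695.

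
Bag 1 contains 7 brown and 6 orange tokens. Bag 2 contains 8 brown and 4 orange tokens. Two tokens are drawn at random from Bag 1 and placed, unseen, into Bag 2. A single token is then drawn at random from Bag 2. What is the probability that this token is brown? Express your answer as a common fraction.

59/91

Condition on how many of the transferred tokens are brown (from Bag 1: 7 brown of 13; then Bag 2 has 14 total).
  0 brown: C(7,0)C(6,2)/C(13,2) = 5/26; then P = 8/14
  1 brown: C(7,1)C(6,1)/C(13,2) = 7/13; then P = 9/14
  2 brown: C(7,2)C(6,0)/C(13,2) = 7/26; then P = 10/14
P(brown from Bag 2) = 59/91 ≈ 0.6484.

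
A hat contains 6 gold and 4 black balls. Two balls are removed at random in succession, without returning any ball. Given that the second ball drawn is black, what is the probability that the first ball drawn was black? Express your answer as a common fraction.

P(first=black and the second ball drawn is black) = (4/10)·(3/9) = 2/15.
P(the second ball drawn is black) = Σ over first color = 4/15 + 2/15 = 2/5.
By Bayes, P(first=black | the second ball drawn is black) = 2/15 / 2/5 = 1/3 ≈ 0.3333.

1/3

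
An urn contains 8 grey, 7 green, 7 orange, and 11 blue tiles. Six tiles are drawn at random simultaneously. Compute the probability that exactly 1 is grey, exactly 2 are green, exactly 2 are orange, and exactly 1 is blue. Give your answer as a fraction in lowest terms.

Unordered draws without replacement: count favorable combinations over C(33,6).
Favorable = C(8,1) · C(7,2) · C(7,2) · C(11,1) = 38808; total = C(33,6) = 1107568.
P = 38808/1107568 = 63/1798 ≈ 0.0350.

63/1798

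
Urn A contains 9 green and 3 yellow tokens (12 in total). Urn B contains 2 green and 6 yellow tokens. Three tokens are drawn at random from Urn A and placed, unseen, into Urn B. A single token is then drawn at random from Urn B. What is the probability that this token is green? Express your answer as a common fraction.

17/44

Condition on how many of the transferred tokens are green (from Urn A: 9 green of 12; then Urn B has 11 total).
  0 green: C(9,0)C(3,3)/C(12,3) = 1/220; then P = 2/11
  1 green: C(9,1)C(3,2)/C(12,3) = 27/220; then P = 3/11
  2 green: C(9,2)C(3,1)/C(12,3) = 27/55; then P = 4/11
  3 green: C(9,3)C(3,0)/C(12,3) = 21/55; then P = 5/11
P(green from Urn B) = 17/44 ≈ 0.3864.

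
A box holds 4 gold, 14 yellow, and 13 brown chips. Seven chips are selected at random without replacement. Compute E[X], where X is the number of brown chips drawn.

91/31

By linearity of expectation, E[X] = Σ P(draw i is brown); by symmetry each draw (even without replacement) has P(brown) = 13/31.
E[X] = 7 · 13/31 = 91/31 ≈ 2.9355.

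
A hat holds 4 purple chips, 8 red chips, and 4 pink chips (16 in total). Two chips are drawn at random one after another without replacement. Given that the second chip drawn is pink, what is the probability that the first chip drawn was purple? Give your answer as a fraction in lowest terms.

P(first=purple and the second chip drawn is pink) = (4/16)·(4/15) = 1/15.
P(the second chip drawn is pink) = Σ over first color = 1/15 + 2/15 + 1/20 = 1/4.
By Bayes, P(first=purple | the second chip drawn is pink) = 1/15 / 1/4 = 4/15 ≈ 0.2667.

4/15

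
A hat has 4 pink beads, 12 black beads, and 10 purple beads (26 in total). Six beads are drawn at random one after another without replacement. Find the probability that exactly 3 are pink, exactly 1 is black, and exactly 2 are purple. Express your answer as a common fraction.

216/23023

Unordered draws without replacement: count favorable combinations over C(26,6).
Favorable = C(4,3) · C(12,1) · C(10,2) = 2160; total = C(26,6) = 230230.
P = 2160/230230 = 216/23023 ≈ 0.0094.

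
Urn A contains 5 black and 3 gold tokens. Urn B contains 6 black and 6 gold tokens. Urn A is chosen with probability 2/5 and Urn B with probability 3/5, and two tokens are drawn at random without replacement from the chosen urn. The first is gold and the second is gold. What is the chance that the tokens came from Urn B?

35/46

P(E | Urn A) = 3/28; P(E | Urn B) = 5/22.
P(E) = 2/5·3/28 + 3/5·5/22 = 69/385.
By Bayes' rule, P(Urn B | E) = 3/22 / 69/385 = 35/46 ≈ 0.7609.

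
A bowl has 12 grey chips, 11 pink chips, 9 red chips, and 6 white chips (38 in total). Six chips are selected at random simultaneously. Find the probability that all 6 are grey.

Unordered draws without replacement: count favorable combinations over C(38,6).
Favorable = C(12,6) · C(11,0) · C(9,0) · C(6,0) = 924; total = C(38,6) = 2760681.
P = 924/2760681 = 4/11951 ≈ 0.0003.

4/11951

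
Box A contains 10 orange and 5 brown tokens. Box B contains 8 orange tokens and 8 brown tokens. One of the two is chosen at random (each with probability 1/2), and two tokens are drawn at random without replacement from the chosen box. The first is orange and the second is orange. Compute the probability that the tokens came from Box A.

90/139

P(E | Box A) = 3/7; P(E | Box B) = 7/30.
P(E) = 1/2·3/7 + 1/2·7/30 = 139/420.
By Bayes' rule, P(Box A | E) = 3/14 / 139/420 = 90/139 ≈ 0.6475.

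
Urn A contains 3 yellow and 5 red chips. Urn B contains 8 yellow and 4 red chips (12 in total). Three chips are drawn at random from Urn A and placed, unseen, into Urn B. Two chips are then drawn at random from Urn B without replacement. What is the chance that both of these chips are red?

Condition on how many of the transferred chips are red (from Urn A: 5 red of 8; then Urn B has 15 total).
  0 red: C(5,0)C(3,3)/C(8,3) = 1/56; then P = C(4,2)/C(15,2) = 2/35
  1 red: C(5,1)C(3,2)/C(8,3) = 15/56; then P = C(5,2)/C(15,2) = 2/21
  2 red: C(5,2)C(3,1)/C(8,3) = 15/28; then P = C(6,2)/C(15,2) = 1/7
  3 red: C(5,3)C(3,0)/C(8,3) = 5/28; then P = C(7,2)/C(15,2) = 1/5
P(both red) = 34/245 ≈ 0.1388.

34/245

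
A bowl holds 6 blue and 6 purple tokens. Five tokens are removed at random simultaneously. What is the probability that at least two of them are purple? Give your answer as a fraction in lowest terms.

29/33

Sum the hypergeometric tail for j = 2,…,5 purple tokens.
Favorable = C(6,2)·C(6,3) + C(6,3)·C(6,2) + C(6,4)·C(6,1) + C(6,5)·C(6,0) = 696; total = C(12,5) = 792.
P = 696/792 = 29/33 ≈ 0.8788.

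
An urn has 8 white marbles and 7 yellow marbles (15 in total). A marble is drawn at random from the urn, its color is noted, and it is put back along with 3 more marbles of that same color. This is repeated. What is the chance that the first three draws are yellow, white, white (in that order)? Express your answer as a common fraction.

44/405

Track the composition after each reinforcement of +3.
P = (7/15) · (8/18) · (11/21) = 44/405 ≈ 0.1086.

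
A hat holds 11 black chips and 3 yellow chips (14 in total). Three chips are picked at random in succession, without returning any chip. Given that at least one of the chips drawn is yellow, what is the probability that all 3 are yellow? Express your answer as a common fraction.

1/199

P(all 3 yellow) = C(3,3)/C(14,3) = 1/364; P(at least one yellow) = 1 − C(11,3)/C(14,3) = 199/364.
Since 'all 3 yellow' ⊆ 'at least one yellow', P(all 3 | at least one) = 1/364 / 199/364 = 1/199 ≈ 0.0050.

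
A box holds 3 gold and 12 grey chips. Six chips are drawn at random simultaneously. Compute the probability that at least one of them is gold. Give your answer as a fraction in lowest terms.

53/65

Use the complement: P(at least one gold) = 1 − P(no gold).
P(none) = C(12,6)/C(15,6) = 924/5005.
So P = 1 − 924/5005 = 53/65 ≈ 0.8154.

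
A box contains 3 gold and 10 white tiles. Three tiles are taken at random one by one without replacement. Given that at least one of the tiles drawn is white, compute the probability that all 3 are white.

P(all 3 white) = C(10,3)/C(13,3) = 60/143; P(at least one white) = 1 − C(3,3)/C(13,3) = 285/286.
Since 'all 3 white' ⊆ 'at least one white', P(all 3 | at least one) = 60/143 / 285/286 = 8/19 ≈ 0.4211.

8/19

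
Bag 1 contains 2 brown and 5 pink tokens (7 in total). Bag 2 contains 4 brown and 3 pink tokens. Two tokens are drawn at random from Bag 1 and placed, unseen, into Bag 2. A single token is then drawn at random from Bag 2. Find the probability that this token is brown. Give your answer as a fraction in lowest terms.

32/63

Condition on how many of the transferred tokens are brown (from Bag 1: 2 brown of 7; then Bag 2 has 9 total).
  0 brown: C(2,0)C(5,2)/C(7,2) = 10/21; then P = 4/9
  1 brown: C(2,1)C(5,1)/C(7,2) = 10/21; then P = 5/9
  2 brown: C(2,2)C(5,0)/C(7,2) = 1/21; then P = 6/9
P(brown from Bag 2) = 32/63 ≈ 0.5079.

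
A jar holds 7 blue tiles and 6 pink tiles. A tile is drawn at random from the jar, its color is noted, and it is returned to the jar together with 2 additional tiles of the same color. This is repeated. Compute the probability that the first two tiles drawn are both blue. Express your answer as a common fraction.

21/65

After a blue draw the jar holds 9 blue out of 15.
P = (7/13)·(9/15) = 21/65 ≈ 0.3231.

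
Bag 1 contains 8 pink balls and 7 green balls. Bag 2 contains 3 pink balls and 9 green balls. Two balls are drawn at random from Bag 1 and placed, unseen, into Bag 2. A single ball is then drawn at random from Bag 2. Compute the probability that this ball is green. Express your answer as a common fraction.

Condition on how many of the transferred balls are green (from Bag 1: 7 green of 15; then Bag 2 has 14 total).
  0 green: C(7,0)C(8,2)/C(15,2) = 4/15; then P = 9/14
  1 green: C(7,1)C(8,1)/C(15,2) = 8/15; then P = 10/14
  2 green: C(7,2)C(8,0)/C(15,2) = 1/5; then P = 11/14
P(green from Bag 2) = 149/210 ≈ 0.7095.

149/210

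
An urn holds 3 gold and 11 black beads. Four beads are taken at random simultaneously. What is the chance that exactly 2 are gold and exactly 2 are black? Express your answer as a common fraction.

Unordered draws without replacement: count favorable combinations over C(14,4).
Favorable = C(3,2) · C(11,2) = 165; total = C(14,4) = 1001.
P = 165/1001 = 15/91 ≈ 0.1648.

15/91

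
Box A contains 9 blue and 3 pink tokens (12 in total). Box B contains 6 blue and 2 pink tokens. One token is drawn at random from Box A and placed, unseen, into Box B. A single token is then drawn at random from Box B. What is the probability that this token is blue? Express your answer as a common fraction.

Condition on how many of the transferred tokens are blue (from Box A: 9 blue of 12; then Box B has 9 total).
  0 blue: C(9,0)C(3,1)/C(12,1) = 1/4; then P = 6/9
  1 blue: C(9,1)C(3,0)/C(12,1) = 3/4; then P = 7/9
P(blue from Box B) = 3/4 ≈ 0.7500.

3/4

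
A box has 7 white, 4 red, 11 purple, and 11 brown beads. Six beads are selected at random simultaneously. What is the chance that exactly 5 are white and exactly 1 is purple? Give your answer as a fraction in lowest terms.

Unordered draws without replacement: count favorable combinations over C(33,6).
Favorable = C(7,5) · C(4,0) · C(11,1) · C(11,0) = 231; total = C(33,6) = 1107568.
P = 231/1107568 = 3/14384 ≈ 0.0002.

3/14384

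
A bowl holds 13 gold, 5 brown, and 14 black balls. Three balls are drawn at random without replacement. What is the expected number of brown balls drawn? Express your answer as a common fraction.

By linearity of expectation, E[X] = Σ P(draw i is brown); by symmetry each draw (even without replacement) has P(brown) = 5/32.
E[X] = 3 · 5/32 = 15/32 ≈ 0.4688.

15/32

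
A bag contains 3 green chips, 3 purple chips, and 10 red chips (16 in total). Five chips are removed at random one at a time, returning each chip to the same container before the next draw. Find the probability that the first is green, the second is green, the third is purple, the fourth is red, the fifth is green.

405/524288

Multiply the conditional probability of each draw in order, with replacement (the composition resets each draw).
P = (3/16) · (3/16) · (3/16) · (10/16) · (3/16) = 405/524288 ≈ 0.0008.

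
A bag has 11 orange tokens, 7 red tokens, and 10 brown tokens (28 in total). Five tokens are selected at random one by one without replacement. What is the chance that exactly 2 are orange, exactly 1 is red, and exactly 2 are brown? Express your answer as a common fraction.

Unordered draws without replacement: count favorable combinations over C(28,5).
Favorable = C(11,2) · C(7,1) · C(10,2) = 17325; total = C(28,5) = 98280.
P = 17325/98280 = 55/312 ≈ 0.1763.

55/312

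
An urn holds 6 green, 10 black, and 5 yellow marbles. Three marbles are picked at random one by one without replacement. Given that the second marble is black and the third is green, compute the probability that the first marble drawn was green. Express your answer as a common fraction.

5/19

P(first=green and the second marble is black and the third is green) = (6/21)·(10/20)·(5/19) = 5/133.
P(E) = Σ over first color = 5/133 + 9/133 + 5/133 = 1/7.
By Bayes, P(first=green | E) = 5/133 / 1/7 = 5/19 ≈ 0.2632.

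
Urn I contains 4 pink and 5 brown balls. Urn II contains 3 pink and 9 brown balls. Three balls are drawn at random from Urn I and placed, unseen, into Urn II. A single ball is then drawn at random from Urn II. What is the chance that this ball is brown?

Condition on how many of the transferred balls are brown (from Urn I: 5 brown of 9; then Urn II has 15 total).
  0 brown: C(5,0)C(4,3)/C(9,3) = 1/21; then P = 9/15
  1 brown: C(5,1)C(4,2)/C(9,3) = 5/14; then P = 10/15
  2 brown: C(5,2)C(4,1)/C(9,3) = 10/21; then P = 11/15
  3 brown: C(5,3)C(4,0)/C(9,3) = 5/42; then P = 12/15
P(brown from Urn II) = 32/45 ≈ 0.7111.

32/45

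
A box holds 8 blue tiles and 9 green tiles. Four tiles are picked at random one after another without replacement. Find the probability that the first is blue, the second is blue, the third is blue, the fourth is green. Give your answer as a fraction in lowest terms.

Multiply the conditional probability of each draw in order, without replacement, so each draw removes one from its color and from the total.
P = (8/17) · (7/16) · (6/15) · (9/14) = 9/170 ≈ 0.0529.

9/170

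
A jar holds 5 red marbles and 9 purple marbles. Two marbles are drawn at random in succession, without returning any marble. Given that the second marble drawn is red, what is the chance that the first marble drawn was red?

P(first=red and the second marble drawn is red) = (5/14)·(4/13) = 10/91.
P(the second marble drawn is red) = Σ over first color = 10/91 + 45/182 = 5/14.
By Bayes, P(first=red | the second marble drawn is red) = 10/91 / 5/14 = 4/13 ≈ 0.3077.

4/13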